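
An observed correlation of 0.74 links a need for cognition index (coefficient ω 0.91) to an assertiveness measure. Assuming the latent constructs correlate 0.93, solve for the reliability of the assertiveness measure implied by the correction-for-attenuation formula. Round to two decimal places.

r_true = r_obs / √(r_xx · r_yy) ⇒ 0.93 = 0.74 / √(0.91 · r_yy).
√(0.91 · r_yy) = 0.74 / 0.93 = 0.7957; 0.91 · r_yy = 0.6331; r_yy = 0.6331 / 0.91 ≈ 0.70.

0.70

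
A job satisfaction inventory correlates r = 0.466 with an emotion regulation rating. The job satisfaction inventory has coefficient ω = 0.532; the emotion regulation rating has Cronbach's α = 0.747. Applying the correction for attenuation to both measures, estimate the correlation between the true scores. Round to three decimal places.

r_true = r_obs / √(r_xx · r_yy) = 0.466 / √(0.532 × 0.747) = 0.466 / √0.397404 = 0.466 / 0.6304 ≈ 0.739.

0.739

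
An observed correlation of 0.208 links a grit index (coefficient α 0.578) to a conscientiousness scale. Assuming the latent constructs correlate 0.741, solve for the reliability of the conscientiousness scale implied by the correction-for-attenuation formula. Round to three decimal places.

r_true = r_obs / √(r_xx · r_yy) ⇒ 0.741 = 0.208 / √(0.578 · r_yy).
√(0.578 · r_yy) = 0.208 / 0.741 = 0.2807; 0.578 · r_yy = 0.0788; r_yy = 0.0788 / 0.578 ≈ 0.136.

0.136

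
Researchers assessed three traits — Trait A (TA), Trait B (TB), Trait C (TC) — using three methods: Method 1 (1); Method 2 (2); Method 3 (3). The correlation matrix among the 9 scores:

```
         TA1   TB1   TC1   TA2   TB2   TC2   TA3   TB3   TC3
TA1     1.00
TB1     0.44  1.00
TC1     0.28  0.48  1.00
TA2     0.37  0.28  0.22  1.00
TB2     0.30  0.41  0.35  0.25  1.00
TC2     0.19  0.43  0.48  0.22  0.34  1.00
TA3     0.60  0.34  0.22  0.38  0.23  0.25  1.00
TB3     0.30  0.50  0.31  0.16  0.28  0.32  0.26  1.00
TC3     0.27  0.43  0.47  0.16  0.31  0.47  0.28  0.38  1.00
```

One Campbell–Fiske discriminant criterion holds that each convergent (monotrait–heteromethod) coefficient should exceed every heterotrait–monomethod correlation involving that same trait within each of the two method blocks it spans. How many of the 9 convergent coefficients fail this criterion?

Each convergent coefficient versus the relevant comparison correlations:
TA (methods 1·2): 0.37 vs {0.44, 0.25, 0.28, 0.22} → fail.
TA (methods 1·3): 0.60 vs {0.44, 0.26, 0.28, 0.28} → pass.
TA (methods 2·3): 0.38 vs {0.25, 0.26, 0.22, 0.28} → pass.
TB (methods 1·2): 0.41 vs {0.44, 0.25, 0.48, 0.34} → fail.
TB (methods 1·3): 0.50 vs {0.44, 0.26, 0.48, 0.38} → pass.
TB (methods 2·3): 0.28 vs {0.25, 0.26, 0.34, 0.38} → fail.
TC (methods 1·2): 0.48 vs {0.28, 0.22, 0.48, 0.34} → fail.
TC (methods 1·3): 0.47 vs {0.28, 0.28, 0.48, 0.38} → fail.
TC (methods 2·3): 0.47 vs {0.22, 0.28, 0.34, 0.38} → pass.
5 of 9 fail.

5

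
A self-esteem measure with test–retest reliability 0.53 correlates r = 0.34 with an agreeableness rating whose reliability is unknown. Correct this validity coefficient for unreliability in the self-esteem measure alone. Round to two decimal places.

Single correction: r_c = r_obs / √r_xx = 0.34 / √0.53 = 0.34 / 0.7280 ≈ 0.47.

0.47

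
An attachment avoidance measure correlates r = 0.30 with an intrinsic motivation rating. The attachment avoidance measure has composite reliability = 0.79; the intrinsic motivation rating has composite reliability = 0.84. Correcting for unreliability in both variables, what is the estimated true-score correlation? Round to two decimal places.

0.37

r_true = r_obs / √(r_xx · r_yy) = 0.30 / √(0.79 × 0.84) = 0.30 / √0.6636 = 0.30 / 0.8146 ≈ 0.37.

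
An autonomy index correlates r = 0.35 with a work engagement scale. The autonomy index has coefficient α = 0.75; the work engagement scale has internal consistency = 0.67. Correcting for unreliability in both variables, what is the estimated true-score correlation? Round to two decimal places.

r_true = r_obs / √(r_xx · r_yy) = 0.35 / √(0.75 × 0.67) = 0.35 / √0.5025 = 0.35 / 0.7089 ≈ 0.49.

0.49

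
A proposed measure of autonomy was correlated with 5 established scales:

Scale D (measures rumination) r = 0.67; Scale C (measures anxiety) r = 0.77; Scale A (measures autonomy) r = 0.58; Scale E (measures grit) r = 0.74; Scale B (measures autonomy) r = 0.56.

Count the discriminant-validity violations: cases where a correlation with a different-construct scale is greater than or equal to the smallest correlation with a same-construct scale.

3

Convergent (same construct = autonomy): Scale A, Scale B.
Smallest convergent = 0.56. Discriminant values: 0.67, 0.77, 0.74; count ≥ 0.56 → 3.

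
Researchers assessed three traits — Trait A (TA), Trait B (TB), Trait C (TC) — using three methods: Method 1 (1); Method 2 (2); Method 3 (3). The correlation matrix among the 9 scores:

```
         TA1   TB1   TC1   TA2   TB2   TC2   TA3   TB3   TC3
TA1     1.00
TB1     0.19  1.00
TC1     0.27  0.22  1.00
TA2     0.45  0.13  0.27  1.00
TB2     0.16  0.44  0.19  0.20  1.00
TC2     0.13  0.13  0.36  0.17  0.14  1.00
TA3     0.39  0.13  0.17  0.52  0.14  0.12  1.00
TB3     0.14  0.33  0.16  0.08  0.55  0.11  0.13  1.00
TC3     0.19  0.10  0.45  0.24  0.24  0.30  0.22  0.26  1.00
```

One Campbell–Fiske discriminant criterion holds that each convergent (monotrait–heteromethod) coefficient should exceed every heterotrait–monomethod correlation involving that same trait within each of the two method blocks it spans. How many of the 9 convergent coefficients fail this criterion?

0

Convergent coefficients and their comparison sets:
TA (methods 1·2): 0.45 vs {0.19, 0.20, 0.27, 0.17} → pass.
TA (methods 1·3): 0.39 vs {0.19, 0.13, 0.27, 0.22} → pass.
TA (methods 2·3): 0.52 vs {0.20, 0.13, 0.17, 0.22} → pass.
TB (methods 1·2): 0.44 vs {0.19, 0.20, 0.22, 0.14} → pass.
TB (methods 1·3): 0.33 vs {0.19, 0.13, 0.22, 0.26} → pass.
TB (methods 2·3): 0.55 vs {0.20, 0.13, 0.14, 0.26} → pass.
TC (methods 1·2): 0.36 vs {0.27, 0.17, 0.22, 0.14} → pass.
TC (methods 1·3): 0.45 vs {0.27, 0.22, 0.22, 0.26} → pass.
TC (methods 2·3): 0.30 vs {0.17, 0.22, 0.14, 0.26} → pass.
0 of 9 fail.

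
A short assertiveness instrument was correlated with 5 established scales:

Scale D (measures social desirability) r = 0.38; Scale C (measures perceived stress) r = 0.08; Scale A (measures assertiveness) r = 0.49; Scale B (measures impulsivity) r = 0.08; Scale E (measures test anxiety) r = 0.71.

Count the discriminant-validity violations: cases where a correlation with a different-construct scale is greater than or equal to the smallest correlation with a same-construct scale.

1

Convergent (same construct = assertiveness): Scale A.
Smallest convergent = 0.49. Discriminant values: 0.38, 0.08, 0.08, 0.71; count ≥ 0.49 → 1.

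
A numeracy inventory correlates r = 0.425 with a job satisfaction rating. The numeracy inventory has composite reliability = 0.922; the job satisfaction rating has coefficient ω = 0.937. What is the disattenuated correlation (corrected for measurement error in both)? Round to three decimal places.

0.457

r_true = r_obs / √(r_xx · r_yy) = 0.425 / √(0.922 × 0.937) = 0.425 / √0.863914 = 0.425 / 0.9295 ≈ 0.457.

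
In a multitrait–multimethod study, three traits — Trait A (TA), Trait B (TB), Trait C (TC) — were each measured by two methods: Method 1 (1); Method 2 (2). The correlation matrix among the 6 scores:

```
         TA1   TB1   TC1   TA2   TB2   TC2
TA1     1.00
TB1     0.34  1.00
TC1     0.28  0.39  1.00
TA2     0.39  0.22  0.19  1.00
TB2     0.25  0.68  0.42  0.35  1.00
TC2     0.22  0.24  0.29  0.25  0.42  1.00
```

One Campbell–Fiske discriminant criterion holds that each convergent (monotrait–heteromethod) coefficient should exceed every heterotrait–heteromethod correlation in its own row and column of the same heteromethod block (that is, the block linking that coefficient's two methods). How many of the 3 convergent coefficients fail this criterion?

1

Each convergent coefficient versus the relevant comparison correlations:
TA (methods 1·2): 0.39 vs {0.25, 0.22, 0.22, 0.19} → pass.
TB (methods 1·2): 0.68 vs {0.22, 0.25, 0.24, 0.42} → pass.
TC (methods 1·2): 0.29 vs {0.19, 0.22, 0.42, 0.24} → fail.
1 of 3 fail.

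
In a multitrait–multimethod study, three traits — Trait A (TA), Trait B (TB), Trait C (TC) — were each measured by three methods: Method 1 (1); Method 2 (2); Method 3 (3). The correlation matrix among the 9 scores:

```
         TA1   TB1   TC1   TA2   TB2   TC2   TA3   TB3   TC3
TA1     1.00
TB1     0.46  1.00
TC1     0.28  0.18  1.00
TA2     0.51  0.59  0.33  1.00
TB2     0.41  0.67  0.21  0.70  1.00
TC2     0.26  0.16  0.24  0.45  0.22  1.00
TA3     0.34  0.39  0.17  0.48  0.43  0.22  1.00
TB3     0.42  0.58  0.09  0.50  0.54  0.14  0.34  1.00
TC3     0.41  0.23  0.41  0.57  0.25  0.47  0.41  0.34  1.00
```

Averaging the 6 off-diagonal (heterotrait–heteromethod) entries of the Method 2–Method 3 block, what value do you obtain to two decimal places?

0.35

HTHM values (method 2 × method 3): 0.50, 0.57, 0.43, 0.25, 0.22, 0.14; mean = 2.11/6 = 0.35.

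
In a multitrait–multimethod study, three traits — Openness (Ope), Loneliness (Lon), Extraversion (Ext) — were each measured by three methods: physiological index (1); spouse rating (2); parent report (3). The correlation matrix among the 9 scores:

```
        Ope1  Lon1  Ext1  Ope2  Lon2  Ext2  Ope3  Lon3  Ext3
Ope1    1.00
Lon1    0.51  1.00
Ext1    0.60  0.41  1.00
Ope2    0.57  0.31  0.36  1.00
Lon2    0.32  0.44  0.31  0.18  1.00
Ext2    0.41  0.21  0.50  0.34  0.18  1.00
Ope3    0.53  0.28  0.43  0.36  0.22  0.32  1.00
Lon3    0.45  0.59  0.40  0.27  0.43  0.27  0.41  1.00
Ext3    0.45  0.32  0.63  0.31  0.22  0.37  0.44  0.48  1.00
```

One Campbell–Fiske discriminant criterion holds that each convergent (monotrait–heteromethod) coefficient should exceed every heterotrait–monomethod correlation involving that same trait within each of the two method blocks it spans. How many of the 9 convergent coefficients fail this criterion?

Each convergent coefficient versus the relevant comparison correlations:
Ope (methods 1·2): 0.57 vs {0.51, 0.18, 0.60, 0.34} → fail.
Ope (methods 1·3): 0.53 vs {0.51, 0.41, 0.60, 0.44} → fail.
Ope (methods 2·3): 0.36 vs {0.18, 0.41, 0.34, 0.44} → fail.
Lon (methods 1·2): 0.44 vs {0.51, 0.18, 0.41, 0.18} → fail.
Lon (methods 1·3): 0.59 vs {0.51, 0.41, 0.41, 0.48} → pass.
Lon (methods 2·3): 0.43 vs {0.18, 0.41, 0.18, 0.48} → fail.
Ext (methods 1·2): 0.50 vs {0.60, 0.34, 0.41, 0.18} → fail.
Ext (methods 1·3): 0.63 vs {0.60, 0.44, 0.41, 0.48} → pass.
Ext (methods 2·3): 0.37 vs {0.34, 0.44, 0.18, 0.48} → fail.
7 of 9 fail.

7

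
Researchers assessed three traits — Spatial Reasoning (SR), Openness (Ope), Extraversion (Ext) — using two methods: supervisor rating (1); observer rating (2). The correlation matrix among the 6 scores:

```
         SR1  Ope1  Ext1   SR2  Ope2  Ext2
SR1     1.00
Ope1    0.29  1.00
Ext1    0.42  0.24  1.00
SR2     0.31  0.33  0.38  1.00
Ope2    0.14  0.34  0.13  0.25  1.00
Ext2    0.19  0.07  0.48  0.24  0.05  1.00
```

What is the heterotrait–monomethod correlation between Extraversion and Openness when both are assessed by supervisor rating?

Different traits, same method: r(Ext1, Ope1) = 0.24.

0.24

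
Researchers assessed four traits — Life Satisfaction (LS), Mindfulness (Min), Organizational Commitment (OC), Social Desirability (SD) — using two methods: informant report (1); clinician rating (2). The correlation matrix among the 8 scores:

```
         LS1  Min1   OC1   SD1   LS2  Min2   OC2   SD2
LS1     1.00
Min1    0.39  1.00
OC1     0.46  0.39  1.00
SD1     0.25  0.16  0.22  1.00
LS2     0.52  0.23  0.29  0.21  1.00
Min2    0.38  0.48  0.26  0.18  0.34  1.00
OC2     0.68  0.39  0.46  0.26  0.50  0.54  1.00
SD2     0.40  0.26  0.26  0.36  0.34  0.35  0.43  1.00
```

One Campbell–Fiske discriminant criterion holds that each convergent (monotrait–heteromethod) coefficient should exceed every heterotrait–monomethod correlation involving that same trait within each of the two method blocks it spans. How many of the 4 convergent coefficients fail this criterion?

3

Each convergent coefficient versus the relevant comparison correlations:
LS (methods 1·2): 0.52 vs {0.39, 0.34, 0.46, 0.50, 0.25, 0.34} → pass.
Min (methods 1·2): 0.48 vs {0.39, 0.34, 0.39, 0.54, 0.16, 0.35} → fail.
OC (methods 1·2): 0.46 vs {0.46, 0.50, 0.39, 0.54, 0.22, 0.43} → fail.
SD (methods 1·2): 0.36 vs {0.25, 0.34, 0.16, 0.35, 0.22, 0.43} → fail.
3 of 4 fail.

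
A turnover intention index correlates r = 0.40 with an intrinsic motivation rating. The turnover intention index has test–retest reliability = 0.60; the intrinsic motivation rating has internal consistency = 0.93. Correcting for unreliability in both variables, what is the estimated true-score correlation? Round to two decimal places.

r_true = r_obs / √(r_xx · r_yy) = 0.40 / √(0.60 × 0.93) = 0.40 / √0.5580 = 0.40 / 0.7470 ≈ 0.54.

0.54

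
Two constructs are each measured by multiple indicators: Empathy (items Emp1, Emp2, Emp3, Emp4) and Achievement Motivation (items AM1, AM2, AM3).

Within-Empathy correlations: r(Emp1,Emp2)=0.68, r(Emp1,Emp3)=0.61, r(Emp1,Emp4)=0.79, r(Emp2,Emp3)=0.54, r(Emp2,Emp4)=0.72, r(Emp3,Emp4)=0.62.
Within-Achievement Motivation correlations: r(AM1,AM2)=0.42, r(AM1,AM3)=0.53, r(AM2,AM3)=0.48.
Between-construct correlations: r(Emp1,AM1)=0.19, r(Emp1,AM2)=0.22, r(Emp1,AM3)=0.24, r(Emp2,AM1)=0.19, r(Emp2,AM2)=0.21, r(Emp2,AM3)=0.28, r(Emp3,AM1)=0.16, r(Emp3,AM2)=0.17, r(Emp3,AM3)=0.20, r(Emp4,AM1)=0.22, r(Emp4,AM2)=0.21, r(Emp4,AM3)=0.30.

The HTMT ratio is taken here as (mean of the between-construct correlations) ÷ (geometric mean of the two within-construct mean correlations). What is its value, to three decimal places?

Between-construct mean = 2.59/12 = 0.2158.
Mean within-Emp = 3.96/6 = 0.6600; mean within-AM = 1.43/3 = 0.4767.
Geometric mean = √(0.6600 × 0.4767) = 0.5609.
HTMT = 0.2158 / 0.5609 = 0.385.

0.385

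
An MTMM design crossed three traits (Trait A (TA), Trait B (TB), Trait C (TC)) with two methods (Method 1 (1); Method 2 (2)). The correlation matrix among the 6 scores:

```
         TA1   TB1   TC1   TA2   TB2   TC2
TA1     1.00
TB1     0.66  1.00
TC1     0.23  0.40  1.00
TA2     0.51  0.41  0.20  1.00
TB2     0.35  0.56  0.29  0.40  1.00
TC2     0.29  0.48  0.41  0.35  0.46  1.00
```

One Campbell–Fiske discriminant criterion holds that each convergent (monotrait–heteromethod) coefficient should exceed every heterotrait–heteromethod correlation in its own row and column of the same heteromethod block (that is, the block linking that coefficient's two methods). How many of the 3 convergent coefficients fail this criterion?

1

Checking each validity diagonal entry against its comparison values:
TA (methods 1·2): 0.51 vs {0.35, 0.41, 0.29, 0.20} → pass.
TB (methods 1·2): 0.56 vs {0.41, 0.35, 0.48, 0.29} → pass.
TC (methods 1·2): 0.41 vs {0.20, 0.29, 0.29, 0.48} → fail.
1 of 3 fail.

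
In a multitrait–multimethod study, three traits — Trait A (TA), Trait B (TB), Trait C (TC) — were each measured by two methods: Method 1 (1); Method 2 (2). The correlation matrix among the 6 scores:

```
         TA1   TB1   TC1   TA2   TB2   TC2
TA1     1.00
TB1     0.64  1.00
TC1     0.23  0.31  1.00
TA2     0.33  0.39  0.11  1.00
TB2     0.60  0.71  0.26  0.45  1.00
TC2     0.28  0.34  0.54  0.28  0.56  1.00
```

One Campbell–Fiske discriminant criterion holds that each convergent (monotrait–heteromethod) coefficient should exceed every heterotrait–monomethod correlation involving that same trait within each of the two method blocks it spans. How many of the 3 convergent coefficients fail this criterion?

2

Each convergent coefficient versus the relevant comparison correlations:
TA (methods 1·2): 0.33 vs {0.64, 0.45, 0.23, 0.28} → fail.
TB (methods 1·2): 0.71 vs {0.64, 0.45, 0.31, 0.56} → pass.
TC (methods 1·2): 0.54 vs {0.23, 0.28, 0.31, 0.56} → fail.
2 of 3 fail.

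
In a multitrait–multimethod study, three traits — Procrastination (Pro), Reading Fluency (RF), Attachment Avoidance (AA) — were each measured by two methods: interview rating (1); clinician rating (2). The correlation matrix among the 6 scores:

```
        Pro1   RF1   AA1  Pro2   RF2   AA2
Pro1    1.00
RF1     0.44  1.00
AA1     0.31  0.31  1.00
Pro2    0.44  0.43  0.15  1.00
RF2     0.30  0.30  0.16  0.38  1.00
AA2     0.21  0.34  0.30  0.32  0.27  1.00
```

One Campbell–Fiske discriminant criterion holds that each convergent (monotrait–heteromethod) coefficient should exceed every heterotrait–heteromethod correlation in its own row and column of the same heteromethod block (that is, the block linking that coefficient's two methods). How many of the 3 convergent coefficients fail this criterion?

2

Each convergent coefficient versus the relevant comparison correlations:
Pro (methods 1·2): 0.44 vs {0.30, 0.43, 0.21, 0.15} → pass.
RF (methods 1·2): 0.30 vs {0.43, 0.30, 0.34, 0.16} → fail.
AA (methods 1·2): 0.30 vs {0.15, 0.21, 0.16, 0.34} → fail.
2 of 3 fail.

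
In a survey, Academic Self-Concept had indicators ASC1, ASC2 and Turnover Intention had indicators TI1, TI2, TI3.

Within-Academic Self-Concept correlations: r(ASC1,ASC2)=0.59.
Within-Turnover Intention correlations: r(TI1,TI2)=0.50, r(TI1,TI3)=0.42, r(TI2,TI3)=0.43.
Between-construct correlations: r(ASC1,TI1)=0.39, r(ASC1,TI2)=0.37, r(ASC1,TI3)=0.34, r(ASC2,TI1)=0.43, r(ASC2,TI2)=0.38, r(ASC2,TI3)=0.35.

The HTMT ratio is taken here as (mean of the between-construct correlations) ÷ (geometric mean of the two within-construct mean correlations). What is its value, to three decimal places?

0.731

Mean between = 2.26/6 = 0.3767.
Mean within-ASC = 0.59/1 = 0.5900; mean within-TI = 1.35/3 = 0.4500.
Geometric mean = √(0.5900 × 0.4500) = 0.5153.
HTMT = 0.3767 / 0.5153 = 0.731.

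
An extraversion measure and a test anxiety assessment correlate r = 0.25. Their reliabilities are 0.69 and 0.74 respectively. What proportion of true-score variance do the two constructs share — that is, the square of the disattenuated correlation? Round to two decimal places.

Disattenuated r = 0.25 / √(0.69 × 0.74) = 0.25 / 0.7146 = 0.3498.
Shared true-score variance = 0.3498² = 0.1224 ≈ 0.12.

0.12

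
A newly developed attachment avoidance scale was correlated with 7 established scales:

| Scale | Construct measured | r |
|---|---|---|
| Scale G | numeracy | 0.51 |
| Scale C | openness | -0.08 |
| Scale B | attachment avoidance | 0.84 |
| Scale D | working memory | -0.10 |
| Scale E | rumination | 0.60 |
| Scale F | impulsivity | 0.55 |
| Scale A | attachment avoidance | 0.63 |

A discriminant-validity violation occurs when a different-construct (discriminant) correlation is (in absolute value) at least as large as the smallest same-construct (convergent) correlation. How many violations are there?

0

Convergent (same construct = attachment avoidance): Scale B, Scale A.
Smallest convergent = 0.63. Discriminant |r|: 0.51, 0.08, 0.10, 0.60, 0.55; count ≥ 0.63 → 0.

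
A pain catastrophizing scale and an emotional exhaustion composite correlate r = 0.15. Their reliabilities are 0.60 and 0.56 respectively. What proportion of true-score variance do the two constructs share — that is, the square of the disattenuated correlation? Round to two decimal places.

0.07

Disattenuated r = 0.15 / √(0.60 × 0.56) = 0.15 / 0.5797 = 0.2588.
Shared true-score variance = 0.2588² = 0.0670 ≈ 0.07.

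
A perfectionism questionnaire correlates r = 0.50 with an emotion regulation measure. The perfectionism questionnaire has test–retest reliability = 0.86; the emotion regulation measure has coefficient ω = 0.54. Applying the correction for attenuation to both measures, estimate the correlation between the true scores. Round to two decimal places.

0.73

r_true = r_obs / √(r_xx · r_yy) = 0.50 / √(0.86 × 0.54) = 0.50 / √0.4644 = 0.50 / 0.6815 ≈ 0.73.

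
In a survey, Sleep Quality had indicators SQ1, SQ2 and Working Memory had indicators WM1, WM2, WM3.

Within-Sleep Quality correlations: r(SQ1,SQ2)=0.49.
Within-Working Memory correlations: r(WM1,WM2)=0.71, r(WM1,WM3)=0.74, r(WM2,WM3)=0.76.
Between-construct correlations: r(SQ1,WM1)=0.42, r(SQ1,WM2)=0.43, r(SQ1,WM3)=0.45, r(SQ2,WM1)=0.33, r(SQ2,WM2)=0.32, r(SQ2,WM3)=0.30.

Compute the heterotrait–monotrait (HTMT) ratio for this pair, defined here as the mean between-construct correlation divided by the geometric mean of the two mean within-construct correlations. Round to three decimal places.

0.624

Mean between = 2.25/6 = 0.3750.
Mean within-SQ = 0.49/1 = 0.4900; mean within-WM = 2.21/3 = 0.7367.
Geometric mean = √(0.4900 × 0.7367) = 0.6008.
HTMT = 0.3750 / 0.6008 = 0.624.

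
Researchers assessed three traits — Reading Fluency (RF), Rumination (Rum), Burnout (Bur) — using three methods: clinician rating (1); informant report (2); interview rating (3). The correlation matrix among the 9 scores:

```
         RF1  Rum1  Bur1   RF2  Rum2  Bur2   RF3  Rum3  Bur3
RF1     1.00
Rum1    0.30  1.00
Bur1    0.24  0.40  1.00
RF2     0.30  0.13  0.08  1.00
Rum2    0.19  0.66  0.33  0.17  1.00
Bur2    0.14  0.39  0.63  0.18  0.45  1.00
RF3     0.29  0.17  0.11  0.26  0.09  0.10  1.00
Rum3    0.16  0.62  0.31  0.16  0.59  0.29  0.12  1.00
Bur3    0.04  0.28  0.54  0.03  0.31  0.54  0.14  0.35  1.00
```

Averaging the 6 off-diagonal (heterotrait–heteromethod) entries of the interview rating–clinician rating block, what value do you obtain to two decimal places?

0.18

HTHM values (method 3 × method 1): 0.17, 0.11, 0.16, 0.31, 0.04, 0.28; mean = 1.07/6 = 0.18.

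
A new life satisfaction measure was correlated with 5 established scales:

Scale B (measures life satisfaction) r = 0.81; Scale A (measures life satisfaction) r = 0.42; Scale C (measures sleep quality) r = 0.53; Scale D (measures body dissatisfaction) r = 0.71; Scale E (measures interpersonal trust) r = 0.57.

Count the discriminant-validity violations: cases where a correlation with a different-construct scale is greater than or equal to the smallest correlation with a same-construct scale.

3

Convergent (same construct = life satisfaction): Scale B, Scale A.
Smallest convergent = 0.42. Discriminant values: 0.53, 0.71, 0.57; count ≥ 0.42 → 3.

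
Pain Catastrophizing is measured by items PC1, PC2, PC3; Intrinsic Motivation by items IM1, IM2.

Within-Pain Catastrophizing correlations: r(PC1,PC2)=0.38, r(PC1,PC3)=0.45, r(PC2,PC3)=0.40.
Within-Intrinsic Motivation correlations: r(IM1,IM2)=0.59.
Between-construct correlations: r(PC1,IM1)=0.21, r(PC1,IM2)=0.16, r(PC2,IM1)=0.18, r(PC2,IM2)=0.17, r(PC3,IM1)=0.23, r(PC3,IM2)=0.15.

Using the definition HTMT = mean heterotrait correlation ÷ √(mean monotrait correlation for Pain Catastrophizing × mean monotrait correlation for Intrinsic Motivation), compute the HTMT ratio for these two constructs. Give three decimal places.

0.373

Mean heterotrait r = 1.10/6 = 0.1833.
Mean within-PC = 1.23/3 = 0.4100; mean within-IM = 0.59/1 = 0.5900.
Geometric mean = √(0.4100 × 0.5900) = 0.4918.
HTMT = 0.1833 / 0.4918 = 0.373.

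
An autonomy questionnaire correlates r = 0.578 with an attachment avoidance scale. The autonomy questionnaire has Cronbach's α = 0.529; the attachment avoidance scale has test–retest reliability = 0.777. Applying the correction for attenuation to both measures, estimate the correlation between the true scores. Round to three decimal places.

0.902

r_true = r_obs / √(r_xx · r_yy) = 0.578 / √(0.529 × 0.777) = 0.578 / √0.411033 = 0.578 / 0.6411 ≈ 0.902.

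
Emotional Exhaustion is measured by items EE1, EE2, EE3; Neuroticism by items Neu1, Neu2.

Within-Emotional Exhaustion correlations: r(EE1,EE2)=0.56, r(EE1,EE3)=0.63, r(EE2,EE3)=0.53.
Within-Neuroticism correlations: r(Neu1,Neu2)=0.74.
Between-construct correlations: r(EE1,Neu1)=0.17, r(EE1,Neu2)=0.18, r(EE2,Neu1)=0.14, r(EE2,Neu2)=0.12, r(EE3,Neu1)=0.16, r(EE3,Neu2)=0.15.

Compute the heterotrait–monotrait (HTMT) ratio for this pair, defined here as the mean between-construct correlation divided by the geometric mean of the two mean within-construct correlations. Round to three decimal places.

Between-construct mean = 0.92/6 = 0.1533.
Mean within-EE = 1.72/3 = 0.5733; mean within-Neu = 0.74/1 = 0.7400.
Geometric mean = √(0.5733 × 0.7400) = 0.6513.
HTMT = 0.1533 / 0.6513 = 0.235.

0.235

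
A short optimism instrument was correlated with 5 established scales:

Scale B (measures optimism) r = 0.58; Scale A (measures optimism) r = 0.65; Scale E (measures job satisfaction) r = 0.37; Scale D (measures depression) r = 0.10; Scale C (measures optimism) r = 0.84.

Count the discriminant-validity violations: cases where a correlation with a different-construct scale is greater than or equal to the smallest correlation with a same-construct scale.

0

Convergent (same construct = optimism): Scale B, Scale A, Scale C.
Smallest convergent = 0.58. Discriminant values: 0.37, 0.10; count ≥ 0.58 → 0.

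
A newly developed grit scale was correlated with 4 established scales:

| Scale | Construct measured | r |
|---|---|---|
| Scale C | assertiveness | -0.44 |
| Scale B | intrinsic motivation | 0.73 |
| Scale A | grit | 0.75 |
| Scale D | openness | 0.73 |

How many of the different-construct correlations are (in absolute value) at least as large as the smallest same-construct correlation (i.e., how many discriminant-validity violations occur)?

0

Convergent (same construct = grit): Scale A.
Smallest convergent = 0.75. Discriminant |r|: 0.44, 0.73, 0.73; count ≥ 0.75 → 0.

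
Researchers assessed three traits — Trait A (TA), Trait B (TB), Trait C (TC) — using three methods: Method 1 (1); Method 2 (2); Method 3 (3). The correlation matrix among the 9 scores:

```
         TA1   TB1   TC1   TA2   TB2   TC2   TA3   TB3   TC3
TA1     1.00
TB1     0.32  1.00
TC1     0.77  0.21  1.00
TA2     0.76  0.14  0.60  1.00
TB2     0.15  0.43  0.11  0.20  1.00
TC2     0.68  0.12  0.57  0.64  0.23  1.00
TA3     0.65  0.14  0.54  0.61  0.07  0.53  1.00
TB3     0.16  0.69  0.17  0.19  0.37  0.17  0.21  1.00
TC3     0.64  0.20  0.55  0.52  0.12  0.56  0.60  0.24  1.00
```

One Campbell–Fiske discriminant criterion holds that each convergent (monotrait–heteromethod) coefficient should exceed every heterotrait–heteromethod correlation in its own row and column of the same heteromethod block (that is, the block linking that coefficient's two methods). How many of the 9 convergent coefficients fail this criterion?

Checking each validity diagonal entry against its comparison values:
TA (methods 1·2): 0.76 vs {0.15, 0.14, 0.68, 0.60} → pass.
TA (methods 1·3): 0.65 vs {0.16, 0.14, 0.64, 0.54} → pass.
TA (methods 2·3): 0.61 vs {0.19, 0.07, 0.52, 0.53} → pass.
TB (methods 1·2): 0.43 vs {0.14, 0.15, 0.12, 0.11} → pass.
TB (methods 1·3): 0.69 vs {0.14, 0.16, 0.20, 0.17} → pass.
TB (methods 2·3): 0.37 vs {0.07, 0.19, 0.12, 0.17} → pass.
TC (methods 1·2): 0.57 vs {0.60, 0.68, 0.11, 0.12} → fail.
TC (methods 1·3): 0.55 vs {0.54, 0.64, 0.17, 0.20} → fail.
TC (methods 2·3): 0.56 vs {0.53, 0.52, 0.17, 0.12} → pass.
2 of 9 fail.

2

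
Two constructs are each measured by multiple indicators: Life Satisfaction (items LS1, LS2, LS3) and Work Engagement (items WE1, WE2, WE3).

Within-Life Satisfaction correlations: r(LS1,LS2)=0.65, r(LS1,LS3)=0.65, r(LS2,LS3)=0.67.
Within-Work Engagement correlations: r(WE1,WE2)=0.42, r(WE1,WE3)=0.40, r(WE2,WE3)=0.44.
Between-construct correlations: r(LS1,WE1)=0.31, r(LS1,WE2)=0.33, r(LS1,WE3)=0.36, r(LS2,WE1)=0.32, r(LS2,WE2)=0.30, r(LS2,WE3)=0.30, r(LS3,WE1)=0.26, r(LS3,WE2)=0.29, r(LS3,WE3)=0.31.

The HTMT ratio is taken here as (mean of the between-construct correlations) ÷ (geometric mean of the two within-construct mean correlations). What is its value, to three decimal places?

0.588

Between-construct mean = 2.78/9 = 0.3089.
Mean within-LS = 1.97/3 = 0.6567; mean within-WE = 1.26/3 = 0.4200.
Geometric mean = √(0.6567 × 0.4200) = 0.5252.
HTMT = 0.3089 / 0.5252 = 0.588.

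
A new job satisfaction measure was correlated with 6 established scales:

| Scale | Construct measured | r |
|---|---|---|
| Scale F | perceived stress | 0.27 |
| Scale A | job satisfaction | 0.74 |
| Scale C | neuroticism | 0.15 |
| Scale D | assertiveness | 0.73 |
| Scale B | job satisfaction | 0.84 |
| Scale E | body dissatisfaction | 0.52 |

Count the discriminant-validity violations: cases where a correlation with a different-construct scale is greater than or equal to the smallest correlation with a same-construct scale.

Convergent (same construct = job satisfaction): Scale A, Scale B.
Smallest convergent = 0.74. Discriminant values: 0.27, 0.15, 0.73, 0.52; count ≥ 0.74 → 0.

0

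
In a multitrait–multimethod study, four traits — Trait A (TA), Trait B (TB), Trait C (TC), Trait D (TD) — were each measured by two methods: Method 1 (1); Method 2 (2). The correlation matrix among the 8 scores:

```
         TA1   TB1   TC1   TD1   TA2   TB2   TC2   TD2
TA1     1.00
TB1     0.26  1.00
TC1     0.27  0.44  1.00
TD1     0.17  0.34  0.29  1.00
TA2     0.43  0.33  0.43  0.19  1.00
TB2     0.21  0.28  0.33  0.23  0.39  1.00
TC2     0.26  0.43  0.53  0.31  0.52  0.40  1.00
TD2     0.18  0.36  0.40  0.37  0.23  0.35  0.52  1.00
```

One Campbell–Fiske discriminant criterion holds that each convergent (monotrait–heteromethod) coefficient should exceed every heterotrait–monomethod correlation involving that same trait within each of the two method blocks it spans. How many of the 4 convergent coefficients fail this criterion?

Convergent coefficients and their comparison sets:
TA (methods 1·2): 0.43 vs {0.26, 0.39, 0.27, 0.52, 0.17, 0.23} → fail.
TB (methods 1·2): 0.28 vs {0.26, 0.39, 0.44, 0.40, 0.34, 0.35} → fail.
TC (methods 1·2): 0.53 vs {0.27, 0.52, 0.44, 0.40, 0.29, 0.52} → pass.
TD (methods 1·2): 0.37 vs {0.17, 0.23, 0.34, 0.35, 0.29, 0.52} → fail.
3 of 4 fail.

3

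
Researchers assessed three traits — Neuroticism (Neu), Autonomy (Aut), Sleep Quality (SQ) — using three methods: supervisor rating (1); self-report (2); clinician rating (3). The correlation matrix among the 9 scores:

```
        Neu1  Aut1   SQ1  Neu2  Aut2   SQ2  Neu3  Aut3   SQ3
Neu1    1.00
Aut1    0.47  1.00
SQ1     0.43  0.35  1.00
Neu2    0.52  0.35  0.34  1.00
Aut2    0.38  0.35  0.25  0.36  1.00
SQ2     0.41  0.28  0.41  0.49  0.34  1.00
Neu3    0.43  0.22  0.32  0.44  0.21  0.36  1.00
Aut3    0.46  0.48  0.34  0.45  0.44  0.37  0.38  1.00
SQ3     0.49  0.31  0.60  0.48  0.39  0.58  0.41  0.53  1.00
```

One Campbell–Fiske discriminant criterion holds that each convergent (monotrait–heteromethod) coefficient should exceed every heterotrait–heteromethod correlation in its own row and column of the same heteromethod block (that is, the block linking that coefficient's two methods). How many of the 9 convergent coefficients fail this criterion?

5

Convergent coefficients and their comparison sets:
Neu (methods 1·2): 0.52 vs {0.38, 0.35, 0.41, 0.34} → pass.
Neu (methods 1·3): 0.43 vs {0.46, 0.22, 0.49, 0.32} → fail.
Neu (methods 2·3): 0.44 vs {0.45, 0.21, 0.48, 0.36} → fail.
Aut (methods 1·2): 0.35 vs {0.35, 0.38, 0.28, 0.25} → fail.
Aut (methods 1·3): 0.48 vs {0.22, 0.46, 0.31, 0.34} → pass.
Aut (methods 2·3): 0.44 vs {0.21, 0.45, 0.39, 0.37} → fail.
SQ (methods 1·2): 0.41 vs {0.34, 0.41, 0.25, 0.28} → fail.
SQ (methods 1·3): 0.60 vs {0.32, 0.49, 0.34, 0.31} → pass.
SQ (methods 2·3): 0.58 vs {0.36, 0.48, 0.37, 0.39} → pass.
5 of 9 fail.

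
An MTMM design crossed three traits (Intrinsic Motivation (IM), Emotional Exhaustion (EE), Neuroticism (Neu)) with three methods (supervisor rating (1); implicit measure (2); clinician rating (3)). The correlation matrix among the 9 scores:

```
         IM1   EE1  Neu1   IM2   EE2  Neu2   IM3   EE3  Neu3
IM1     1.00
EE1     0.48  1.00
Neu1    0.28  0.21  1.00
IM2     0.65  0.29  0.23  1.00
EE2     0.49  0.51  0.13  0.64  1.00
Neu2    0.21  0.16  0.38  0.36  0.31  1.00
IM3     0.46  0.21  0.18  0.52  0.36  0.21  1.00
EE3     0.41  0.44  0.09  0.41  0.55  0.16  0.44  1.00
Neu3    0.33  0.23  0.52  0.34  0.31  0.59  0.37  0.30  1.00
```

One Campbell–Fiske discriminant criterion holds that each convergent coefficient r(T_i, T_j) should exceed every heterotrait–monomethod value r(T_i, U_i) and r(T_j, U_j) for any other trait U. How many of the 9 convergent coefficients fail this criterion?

5

Each convergent coefficient versus the relevant comparison correlations:
IM (methods 1·2): 0.65 vs {0.48, 0.64, 0.28, 0.36} → pass.
IM (methods 1·3): 0.46 vs {0.48, 0.44, 0.28, 0.37} → fail.
IM (methods 2·3): 0.52 vs {0.64, 0.44, 0.36, 0.37} → fail.
EE (methods 1·2): 0.51 vs {0.48, 0.64, 0.21, 0.31} → fail.
EE (methods 1·3): 0.44 vs {0.48, 0.44, 0.21, 0.30} → fail.
EE (methods 2·3): 0.55 vs {0.64, 0.44, 0.31, 0.30} → fail.
Neu (methods 1·2): 0.38 vs {0.28, 0.36, 0.21, 0.31} → pass.
Neu (methods 1·3): 0.52 vs {0.28, 0.37, 0.21, 0.30} → pass.
Neu (methods 2·3): 0.59 vs {0.36, 0.37, 0.31, 0.30} → pass.
5 of 9 fail.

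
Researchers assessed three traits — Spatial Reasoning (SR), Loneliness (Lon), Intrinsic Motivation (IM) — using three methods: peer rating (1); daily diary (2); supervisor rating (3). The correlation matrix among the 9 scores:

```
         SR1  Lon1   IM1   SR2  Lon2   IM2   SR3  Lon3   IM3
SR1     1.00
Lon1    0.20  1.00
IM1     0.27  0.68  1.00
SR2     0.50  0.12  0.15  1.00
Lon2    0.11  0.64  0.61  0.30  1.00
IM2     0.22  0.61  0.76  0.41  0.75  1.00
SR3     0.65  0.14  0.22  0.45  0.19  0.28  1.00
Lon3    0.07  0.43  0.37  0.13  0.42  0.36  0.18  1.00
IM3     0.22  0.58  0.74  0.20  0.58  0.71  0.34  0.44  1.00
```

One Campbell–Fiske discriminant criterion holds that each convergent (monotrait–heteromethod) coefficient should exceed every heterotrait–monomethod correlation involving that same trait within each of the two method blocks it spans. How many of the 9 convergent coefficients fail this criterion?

4

Checking each validity diagonal entry against its comparison values:
SR (methods 1·2): 0.50 vs {0.20, 0.30, 0.27, 0.41} → pass.
SR (methods 1·3): 0.65 vs {0.20, 0.18, 0.27, 0.34} → pass.
SR (methods 2·3): 0.45 vs {0.30, 0.18, 0.41, 0.34} → pass.
Lon (methods 1·2): 0.64 vs {0.20, 0.30, 0.68, 0.75} → fail.
Lon (methods 1·3): 0.43 vs {0.20, 0.18, 0.68, 0.44} → fail.
Lon (methods 2·3): 0.42 vs {0.30, 0.18, 0.75, 0.44} → fail.
IM (methods 1·2): 0.76 vs {0.27, 0.41, 0.68, 0.75} → pass.
IM (methods 1·3): 0.74 vs {0.27, 0.34, 0.68, 0.44} → pass.
IM (methods 2·3): 0.71 vs {0.41, 0.34, 0.75, 0.44} → fail.
4 of 9 fail.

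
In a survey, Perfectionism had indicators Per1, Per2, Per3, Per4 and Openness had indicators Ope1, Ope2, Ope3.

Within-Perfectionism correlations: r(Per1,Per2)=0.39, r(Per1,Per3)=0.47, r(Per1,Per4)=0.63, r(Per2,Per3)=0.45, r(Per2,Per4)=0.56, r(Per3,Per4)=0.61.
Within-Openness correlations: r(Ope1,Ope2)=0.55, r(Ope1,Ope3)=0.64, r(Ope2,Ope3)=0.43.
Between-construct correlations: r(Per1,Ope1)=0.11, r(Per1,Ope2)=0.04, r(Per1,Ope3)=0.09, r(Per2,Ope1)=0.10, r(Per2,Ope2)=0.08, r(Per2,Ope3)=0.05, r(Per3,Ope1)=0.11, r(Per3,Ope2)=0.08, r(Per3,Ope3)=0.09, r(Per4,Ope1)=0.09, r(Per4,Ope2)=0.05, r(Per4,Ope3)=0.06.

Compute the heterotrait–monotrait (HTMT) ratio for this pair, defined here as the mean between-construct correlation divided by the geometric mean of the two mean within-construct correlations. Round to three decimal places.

Mean heterotrait r = 0.95/12 = 0.0792.
Mean within-Per = 3.11/6 = 0.5183; mean within-Ope = 1.62/3 = 0.5400.
Geometric mean = √(0.5183 × 0.5400) = 0.5290.
HTMT = 0.0792 / 0.5290 = 0.150.

0.150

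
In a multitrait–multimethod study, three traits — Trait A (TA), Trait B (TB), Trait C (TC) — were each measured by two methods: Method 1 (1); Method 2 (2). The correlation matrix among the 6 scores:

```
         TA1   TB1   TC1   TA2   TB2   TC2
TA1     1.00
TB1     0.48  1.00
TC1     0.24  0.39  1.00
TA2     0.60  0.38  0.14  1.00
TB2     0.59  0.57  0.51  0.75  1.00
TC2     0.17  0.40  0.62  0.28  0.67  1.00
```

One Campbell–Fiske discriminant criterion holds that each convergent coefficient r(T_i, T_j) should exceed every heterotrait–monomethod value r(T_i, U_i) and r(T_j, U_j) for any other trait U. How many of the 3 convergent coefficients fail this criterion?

Each convergent coefficient versus the relevant comparison correlations:
TA (methods 1·2): 0.60 vs {0.48, 0.75, 0.24, 0.28} → fail.
TB (methods 1·2): 0.57 vs {0.48, 0.75, 0.39, 0.67} → fail.
TC (methods 1·2): 0.62 vs {0.24, 0.28, 0.39, 0.67} → fail.
3 of 3 fail.

3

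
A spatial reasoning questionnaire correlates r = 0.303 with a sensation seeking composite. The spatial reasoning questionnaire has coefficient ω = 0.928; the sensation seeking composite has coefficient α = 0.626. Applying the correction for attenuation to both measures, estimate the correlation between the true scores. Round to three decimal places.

0.398

r_true = r_obs / √(r_xx · r_yy) = 0.303 / √(0.928 × 0.626) = 0.303 / √0.580928 = 0.303 / 0.7622 ≈ 0.398.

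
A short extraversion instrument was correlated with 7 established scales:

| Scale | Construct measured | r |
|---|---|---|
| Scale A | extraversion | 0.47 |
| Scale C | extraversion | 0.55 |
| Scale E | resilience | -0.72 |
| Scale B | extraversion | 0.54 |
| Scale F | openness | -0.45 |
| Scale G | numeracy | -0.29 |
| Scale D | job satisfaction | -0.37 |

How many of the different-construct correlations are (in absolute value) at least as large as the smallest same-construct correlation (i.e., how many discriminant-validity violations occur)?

Convergent (same construct = extraversion): Scale A, Scale C, Scale B.
Smallest convergent = 0.47. Discriminant |r|: 0.72, 0.45, 0.29, 0.37; count ≥ 0.47 → 1.

1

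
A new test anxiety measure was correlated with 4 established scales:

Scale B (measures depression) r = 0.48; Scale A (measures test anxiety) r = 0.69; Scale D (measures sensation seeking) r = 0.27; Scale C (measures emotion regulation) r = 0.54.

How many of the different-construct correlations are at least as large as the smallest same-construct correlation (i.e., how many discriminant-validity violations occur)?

Convergent (same construct = test anxiety): Scale A.
Smallest convergent = 0.69. Discriminant values: 0.48, 0.27, 0.54; count ≥ 0.69 → 0.

0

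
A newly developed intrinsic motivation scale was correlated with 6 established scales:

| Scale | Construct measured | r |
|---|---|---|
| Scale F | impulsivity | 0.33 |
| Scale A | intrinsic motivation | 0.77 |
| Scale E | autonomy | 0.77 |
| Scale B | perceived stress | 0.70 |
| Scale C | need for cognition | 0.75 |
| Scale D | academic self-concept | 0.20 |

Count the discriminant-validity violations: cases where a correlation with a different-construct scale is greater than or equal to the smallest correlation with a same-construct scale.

Convergent (same construct = intrinsic motivation): Scale A.
Smallest convergent = 0.77. Discriminant values: 0.33, 0.77, 0.70, 0.75, 0.20; count ≥ 0.77 → 1.

1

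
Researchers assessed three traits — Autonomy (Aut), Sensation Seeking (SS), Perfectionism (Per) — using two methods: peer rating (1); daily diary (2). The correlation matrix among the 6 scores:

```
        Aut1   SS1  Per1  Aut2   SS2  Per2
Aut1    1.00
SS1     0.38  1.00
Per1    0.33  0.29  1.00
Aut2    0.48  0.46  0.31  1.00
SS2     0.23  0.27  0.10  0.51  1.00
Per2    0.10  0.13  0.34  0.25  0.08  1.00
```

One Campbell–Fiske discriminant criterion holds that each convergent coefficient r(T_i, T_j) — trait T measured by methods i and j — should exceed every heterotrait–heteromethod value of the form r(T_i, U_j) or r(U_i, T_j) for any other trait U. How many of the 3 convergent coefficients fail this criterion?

Each convergent coefficient versus the relevant comparison correlations:
Aut (methods 1·2): 0.48 vs {0.23, 0.46, 0.10, 0.31} → pass.
SS (methods 1·2): 0.27 vs {0.46, 0.23, 0.13, 0.10} → fail.
Per (methods 1·2): 0.34 vs {0.31, 0.10, 0.10, 0.13} → pass.
1 of 3 fail.

1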